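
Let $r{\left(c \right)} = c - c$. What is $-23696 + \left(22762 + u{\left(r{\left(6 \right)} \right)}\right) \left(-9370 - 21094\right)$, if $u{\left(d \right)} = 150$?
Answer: $-698014864$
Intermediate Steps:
$r{\left(c \right)} = 0$
$-23696 + \left(22762 + u{\left(r{\left(6 \right)} \right)}\right) \left(-9370 - 21094\right) = -23696 + \left(22762 + 150\right) \left(-9370 - 21094\right) = -23696 + 22912 \left(-30464\right) = -23696 - 697991168 = -698014864$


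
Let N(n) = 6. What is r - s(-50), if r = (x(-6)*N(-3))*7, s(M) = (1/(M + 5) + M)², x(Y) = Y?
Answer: -5577301/2025 ≈ -2754.2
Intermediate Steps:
s(M) = (M + 1/(5 + M))² (s(M) = (1/(5 + M) + M)² = (M + 1/(5 + M))²)
r = -252 (r = -6*6*7 = -36*7 = -252)
r - s(-50) = -252 - (1 + (-50)² + 5*(-50))²/(5 - 50)² = -252 - (1 + 2500 - 250)²/(-45)² = -252 - 2251²/2025 = -252 - 5067001/2025 = -5577301/2025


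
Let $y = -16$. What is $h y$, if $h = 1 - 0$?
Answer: $-16$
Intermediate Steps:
$h = 1$ ($h = 1 + 0 = 1$)
$h y = 1 \left(-16\right) = -16$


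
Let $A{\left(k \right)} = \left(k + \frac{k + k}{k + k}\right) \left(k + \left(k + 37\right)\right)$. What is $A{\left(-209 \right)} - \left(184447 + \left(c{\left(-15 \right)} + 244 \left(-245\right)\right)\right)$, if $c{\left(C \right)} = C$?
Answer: $-45404$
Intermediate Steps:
$A{\left(k \right)} = \left(1 + k\right) \left(37 + 2 k\right)$ ($A{\left(k \right)} = \left(k + \frac{2 k}{2 k}\right) \left(k + \left(37 + k\right)\right) = \left(k + 2 k \frac{1}{2 k}\right) \left(37 + 2 k\right) = \left(k + 1\right) \left(37 + 2 k\right) = \left(1 + k\right) \left(37 + 2 k\right)$)
$A{\left(-209 \right)} - \left(184447 + \left(c{\left(-15 \right)} + 244 \left(-245\right)\right)\right) = \left(37 + 2 \left(-209\right)^{2} + 39 \left(-209\right)\right) - \left(184447 + \left(-15 + 244 \left(-245\right)\right)\right) = \left(37 + 2 \cdot 43681 - 8151\right) - \left(184447 - 59795\right) = \left(37 + 87362 - 8151\right) - \left(184447 - 59795\right) = 79248 - 124652 = -45404$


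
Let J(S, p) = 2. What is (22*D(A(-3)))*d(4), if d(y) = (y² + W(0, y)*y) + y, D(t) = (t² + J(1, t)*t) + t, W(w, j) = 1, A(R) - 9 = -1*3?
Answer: 28512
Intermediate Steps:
A(R) = 6 (A(R) = 9 - 1*3 = 9 - 3 = 6)
D(t) = t² + 3*t (D(t) = (t² + 2*t) + t = t² + 3*t)
d(y) = y² + 2*y (d(y) = (y² + 1*y) + y = (y² + y) + y = (y + y²) + y = y² + 2*y)
(22*D(A(-3)))*d(4) = (22*(6*(3 + 6)))*(4*(2 + 4)) = (22*(6*9))*(4*6) = (22*54)*24 = 1188*24 = 28512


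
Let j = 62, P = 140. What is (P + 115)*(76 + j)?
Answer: 35190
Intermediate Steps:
(P + 115)*(76 + j) = (140 + 115)*(76 + 62) = 255*138 = 35190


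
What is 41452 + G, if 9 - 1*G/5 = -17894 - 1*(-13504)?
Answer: 63447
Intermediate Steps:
G = 21995 (G = 45 - 5*(-17894 - 1*(-13504)) = 45 - 5*(-17894 + 13504) = 45 - 5*(-4390) = 45 + 21950 = 21995)
41452 + G = 41452 + 21995 = 63447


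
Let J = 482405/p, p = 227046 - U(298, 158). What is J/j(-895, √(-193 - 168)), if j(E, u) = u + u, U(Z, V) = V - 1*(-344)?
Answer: -482405*I/8608672 ≈ -0.056037*I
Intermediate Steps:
U(Z, V) = 344 + V (U(Z, V) = V + 344 = 344 + V)
p = 226544 (p = 227046 - (344 + 158) = 227046 - 1*502 = 227046 - 502 = 226544)
j(E, u) = 2*u
J = 482405/226544 ≈ 2.1294
J/j(-895, √(-193 - 168)) = 482405/(226544*((2*√(-193 - 168)))) = 482405/(226544*((2*√(-361)))) = 482405/(226544*((2*(19*I)))) = 482405/(226544*((38*I))) = 482405*(-I/38)/226544 = -482405*I/8608672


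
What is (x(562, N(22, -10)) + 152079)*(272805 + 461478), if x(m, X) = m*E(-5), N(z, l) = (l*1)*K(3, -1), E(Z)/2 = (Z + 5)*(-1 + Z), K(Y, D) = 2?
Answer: 111669024357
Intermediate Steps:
E(Z) = 2*(-1 + Z)*(5 + Z) (E(Z) = 2*((Z + 5)*(-1 + Z)) = 2*((5 + Z)*(-1 + Z)) = 2*((-1 + Z)*(5 + Z)) = 2*(-1 + Z)*(5 + Z))
N(z, l) = 2*l (N(z, l) = (l*1)*2 = l*2 = 2*l)
x(m, X) = 0 (x(m, X) = m*(-10 + 2*(-5)² + 8*(-5)) = m*(-10 + 2*25 - 40) = m*(-10 + 50 - 40) = m*0 = 0)
(x(562, N(22, -10)) + 152079)*(272805 + 461478) = (0 + 152079)*(272805 + 461478) = 152079*734283 = 111669024357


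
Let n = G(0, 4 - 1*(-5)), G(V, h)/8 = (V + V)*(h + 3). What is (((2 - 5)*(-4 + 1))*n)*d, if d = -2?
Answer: 0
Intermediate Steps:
G(V, h) = 16*V*(3 + h) (G(V, h) = 8*((V + V)*(h + 3)) = 8*((2*V)*(3 + h)) = 8*(2*V*(3 + h)) = 16*V*(3 + h))
n = 0 (n = 16*0*(3 + (4 - 1*(-5))) = 16*0*(3 + (4 + 5)) = 16*0*(3 + 9) = 16*0*12 = 0)
(((2 - 5)*(-4 + 1))*n)*d = (((2 - 5)*(-4 + 1))*0)*(-2) = (-3*(-3)*0)*(-2) = (9*0)*(-2) = 0*(-2) = 0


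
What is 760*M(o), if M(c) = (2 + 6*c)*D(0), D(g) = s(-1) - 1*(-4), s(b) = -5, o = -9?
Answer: 39520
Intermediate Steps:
D(g) = -1 (D(g) = -5 - 1*(-4) = -5 + 4 = -1)
M(c) = -2 - 6*c (M(c) = (2 + 6*c)*(-1) = -2 - 6*c)
760*M(o) = 760*(-2 - 6*(-9)) = 760*(-2 + 54) = 760*52 = 39520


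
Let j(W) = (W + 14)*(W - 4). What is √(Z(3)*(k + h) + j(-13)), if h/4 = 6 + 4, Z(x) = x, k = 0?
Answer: √103 ≈ 10.149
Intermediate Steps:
h = 40 (h = 4*(6 + 4) = 4*10 = 40)
j(W) = (-4 + W)*(14 + W) (j(W) = (14 + W)*(-4 + W) = (-4 + W)*(14 + W))
√(Z(3)*(k + h) + j(-13)) = √(3*(0 + 40) + (-56 + (-13)² + 10*(-13))) = √(3*40 + (-56 + 169 - 130)) = √(120 - 17) = √103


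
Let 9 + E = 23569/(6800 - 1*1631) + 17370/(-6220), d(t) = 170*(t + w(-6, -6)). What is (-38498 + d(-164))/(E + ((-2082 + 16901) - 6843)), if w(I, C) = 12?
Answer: -206854261884/25620526471 ≈ -8.0738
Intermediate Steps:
d(t) = 2040 + 170*t (d(t) = 170*(t + 12) = 170*(12 + t) = 2040 + 170*t)
E = -23254697/3215118 (E = -9 + (23569/(6800 - 1*1631) + 17370/(-6220)) = -9 + (23569/(6800 - 1631) + 17370*(-1/6220)) = -9 + (23569/5169 - 1737/622) = -9 + 5681365/3215118 = -23254697/3215118 ≈ -7.2329)
(-38498 + d(-164))/(E + ((-2082 + 16901) - 6843)) = (-38498 + (2040 + 170*(-164)))/(-23254697/3215118 + ((-2082 + 16901) - 6843)) = (-38498 + (2040 - 27880))/(-23254697/3215118 + (14819 - 6843)) = (-38498 - 25840)/(-23254697/3215118 + 7976) = -64338/25620526471/3215118 = -64338*3215118/25620526471 = -206854261884/25620526471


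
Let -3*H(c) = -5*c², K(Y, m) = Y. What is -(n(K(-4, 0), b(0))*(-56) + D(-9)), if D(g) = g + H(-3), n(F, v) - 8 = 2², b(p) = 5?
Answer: 666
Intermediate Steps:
n(F, v) = 12 (n(F, v) = 8 + 2² = 8 + 4 = 12)
H(c) = 5*c²/3 (H(c) = -(-5)*c²/3 = 5*c²/3)
D(g) = 15 + g (D(g) = g + (5/3)*(-3)² = g + (5/3)*9 = g + 15 = 15 + g)
-(n(K(-4, 0), b(0))*(-56) + D(-9)) = -(12*(-56) + (15 - 9)) = -(-672 + 6) = -1*(-666) = 666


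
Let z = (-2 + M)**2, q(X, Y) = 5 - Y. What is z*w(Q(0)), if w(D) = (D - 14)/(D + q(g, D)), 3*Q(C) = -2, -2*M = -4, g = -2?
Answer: 0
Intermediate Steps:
M = 2 (M = -1/2*(-4) = 2)
Q(C) = -2/3 (Q(C) = (1/3)*(-2) = -2/3)
w(D) = -14/5 + D/5 (w(D) = (D - 14)/(D + (5 - D)) = (-14 + D)/5 = (-14 + D)*(1/5) = -14/5 + D/5)
z = 0 (z = (-2 + 2)**2 = 0**2 = 0)
z*w(Q(0)) = 0*(-14/5 + (1/5)*(-2/3)) = 0*(-14/5 - 2/15) = 0*(-44/15) = 0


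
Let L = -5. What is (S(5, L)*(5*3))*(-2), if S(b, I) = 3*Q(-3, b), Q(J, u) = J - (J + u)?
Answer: 450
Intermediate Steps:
Q(J, u) = -u (Q(J, u) = J + (-J - u) = -u)
S(b, I) = -3*b (S(b, I) = 3*(-b) = -3*b)
(S(5, L)*(5*3))*(-2) = ((-3*5)*(5*3))*(-2) = -15*15*(-2) = -225*(-2) = 450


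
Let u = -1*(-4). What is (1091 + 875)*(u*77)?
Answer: 605528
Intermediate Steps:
u = 4
(1091 + 875)*(u*77) = (1091 + 875)*(4*77) = 1966*308 = 605528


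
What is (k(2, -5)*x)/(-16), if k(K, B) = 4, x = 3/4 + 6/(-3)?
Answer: 5/16 ≈ 0.31250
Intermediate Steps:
x = -5/4 (x = 3*(1/4) + 6*(-1/3) = 3/4 - 2 = -5/4 ≈ -1.2500)
(k(2, -5)*x)/(-16) = (4*(-5/4))/(-16) = -5*(-1/16) = 5/16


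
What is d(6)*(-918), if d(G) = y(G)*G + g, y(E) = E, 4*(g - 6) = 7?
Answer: -80325/2 ≈ -40163.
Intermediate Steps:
g = 31/4 (g = 6 + (¼)*7 = 6 + 7/4 = 31/4 ≈ 7.7500)
d(G) = 31/4 + G² (d(G) = G*G + 31/4 = G² + 31/4 = 31/4 + G²)
d(6)*(-918) = (31/4 + 6²)*(-918) = (31/4 + 36)*(-918) = (175/4)*(-918) = -80325/2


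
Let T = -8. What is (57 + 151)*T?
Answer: -1664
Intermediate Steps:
(57 + 151)*T = (57 + 151)*(-8) = 208*(-8) = -1664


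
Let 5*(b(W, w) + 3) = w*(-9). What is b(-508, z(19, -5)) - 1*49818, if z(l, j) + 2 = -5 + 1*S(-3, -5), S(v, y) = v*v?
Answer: -249123/5 ≈ -49825.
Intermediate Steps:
S(v, y) = v**2
z(l, j) = 2 (z(l, j) = -2 + (-5 + 1*(-3)**2) = -2 + (-5 + 1*9) = -2 + (-5 + 9) = -2 + 4 = 2)
b(W, w) = -3 - 9*w/5 (b(W, w) = -3 + (w*(-9))/5 = -3 + (-9*w)/5 = -3 - 9*w/5)
b(-508, z(19, -5)) - 1*49818 = (-3 - 9/5*2) - 1*49818 = (-3 - 18/5) - 49818 = -33/5 - 49818 = -249123/5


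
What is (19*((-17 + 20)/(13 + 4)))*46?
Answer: 2622/17 ≈ 154.24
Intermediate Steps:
(19*((-17 + 20)/(13 + 4)))*46 = (19*(3/17))*46 = (57/17)*46 = 2622/17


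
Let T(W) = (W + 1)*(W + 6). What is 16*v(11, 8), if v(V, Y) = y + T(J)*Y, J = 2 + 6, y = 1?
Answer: 16144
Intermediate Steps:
J = 8
T(W) = (1 + W)*(6 + W)
v(V, Y) = 1 + 126*Y (v(V, Y) = 1 + (6 + 8**2 + 7*8)*Y = 1 + (6 + 64 + 56)*Y = 1 + 126*Y)
16*v(11, 8) = 16*(1 + 126*8) = 16*(1 + 1008) = 16*1009 = 16144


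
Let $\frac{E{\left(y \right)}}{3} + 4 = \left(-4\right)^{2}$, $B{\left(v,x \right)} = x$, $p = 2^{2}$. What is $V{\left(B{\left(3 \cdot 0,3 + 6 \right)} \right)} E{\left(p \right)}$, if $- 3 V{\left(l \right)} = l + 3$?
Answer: $-144$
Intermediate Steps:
$p = 4$
$E{\left(y \right)} = 36$ ($E{\left(y \right)} = -12 + 3 \left(-4\right)^{2} = -12 + 3 \cdot 16 = -12 + 48 = 36$)
$V{\left(l \right)} = -1 - \frac{l}{3}$ ($V{\left(l \right)} = - \frac{l + 3}{3} = - \frac{3 + l}{3} = -1 - \frac{l}{3}$)
$V{\left(B{\left(3 \cdot 0,3 + 6 \right)} \right)} E{\left(p \right)} = \left(-1 - \frac{3 + 6}{3}\right) 36 = \left(-1 - 3\right) 36 = \left(-4\right) 36 = -144$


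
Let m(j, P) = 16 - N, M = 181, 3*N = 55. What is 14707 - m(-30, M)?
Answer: 44128/3 ≈ 14709.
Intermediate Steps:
N = 55/3 (N = (1/3)*55 = 55/3 ≈ 18.333)
m(j, P) = -7/3 (m(j, P) = 16 - 1*55/3 = 16 - 55/3 = -7/3)
14707 - m(-30, M) = 14707 - 1*(-7/3) = 14707 + 7/3 = 44128/3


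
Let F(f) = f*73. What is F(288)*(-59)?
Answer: -1240416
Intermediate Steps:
F(f) = 73*f
F(288)*(-59) = (73*288)*(-59) = 21024*(-59) = -1240416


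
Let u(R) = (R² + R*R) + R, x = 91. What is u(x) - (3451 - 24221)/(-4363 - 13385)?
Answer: 147768337/8874 ≈ 16652.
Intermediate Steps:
u(R) = R + 2*R² (u(R) = (R² + R²) + R = 2*R² + R = R + 2*R²)
u(x) - (3451 - 24221)/(-4363 - 13385) = 91*(1 + 2*91) - (3451 - 24221)/(-4363 - 13385) = 91*(1 + 182) - (-20770)/(-17748) = 91*183 - (-20770)*(-1)/17748 = 16653 - 1*10385/8874 = 16653 - 10385/8874 = 147768337/8874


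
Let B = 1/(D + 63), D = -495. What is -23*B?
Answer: 23/432 ≈ 0.053241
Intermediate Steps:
B = -1/432 (B = 1/(-495 + 63) = 1/(-432) = -1/432 ≈ -0.0023148)
-23*B = -23*(-1/432) = 23/432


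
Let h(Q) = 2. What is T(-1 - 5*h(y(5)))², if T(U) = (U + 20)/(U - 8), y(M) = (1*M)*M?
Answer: 81/361 ≈ 0.22438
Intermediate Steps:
y(M) = M² (y(M) = M*M = M²)
T(U) = (20 + U)/(-8 + U)
T(-1 - 5*h(y(5)))² = ((20 + (-1 - 5*2))/(-8 + (-1 - 5*2)))² = ((20 + (-1 - 10))/(-8 + (-1 - 10)))² = ((20 - 11)/(-8 - 11))² = (9/(-19))² = (-1/19*9)² = (-9/19)² = 81/361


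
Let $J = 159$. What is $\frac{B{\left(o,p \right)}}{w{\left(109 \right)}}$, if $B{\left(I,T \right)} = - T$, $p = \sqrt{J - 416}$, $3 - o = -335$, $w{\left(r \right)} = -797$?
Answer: $\frac{i \sqrt{257}}{797} \approx 0.020114 i$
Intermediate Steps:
$o = 338$ ($o = 3 - -335 = 3 + 335 = 338$)
$p = i \sqrt{257}$ ($p = \sqrt{159 - 416} = \sqrt{-257} = i \sqrt{257} \approx 16.031 i$)
$\frac{B{\left(o,p \right)}}{w{\left(109 \right)}} = \frac{\left(-1\right) i \sqrt{257}}{-797} = - i \sqrt{257} \left(- \frac{1}{797}\right) = \frac{i \sqrt{257}}{797}$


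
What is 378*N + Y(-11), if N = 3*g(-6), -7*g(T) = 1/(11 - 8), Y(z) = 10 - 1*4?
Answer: -48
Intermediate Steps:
Y(z) = 6 (Y(z) = 10 - 4 = 6)
g(T) = -1/21 (g(T) = -1/(7*(11 - 8)) = -⅐/3 = -⅐*⅓ = -1/21)
N = -⅐ (N = 3*(-1/21) = -⅐ ≈ -0.14286)
378*N + Y(-11) = 378*(-⅐) + 6 = -54 + 6 = -48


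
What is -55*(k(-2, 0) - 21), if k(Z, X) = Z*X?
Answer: 1155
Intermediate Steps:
k(Z, X) = X*Z
-55*(k(-2, 0) - 21) = -55*(0*(-2) - 21) = -55*(0 - 21) = -55*(-21) = 1155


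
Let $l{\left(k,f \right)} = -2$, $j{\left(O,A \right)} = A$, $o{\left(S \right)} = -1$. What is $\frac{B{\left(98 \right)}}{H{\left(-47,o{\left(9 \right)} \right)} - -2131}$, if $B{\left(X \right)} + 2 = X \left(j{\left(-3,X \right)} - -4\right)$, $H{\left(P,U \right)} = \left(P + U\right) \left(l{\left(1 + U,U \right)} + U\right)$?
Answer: $\frac{9994}{2275} \approx 4.393$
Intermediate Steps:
$H{\left(P,U \right)} = \left(-2 + U\right) \left(P + U\right)$ ($H{\left(P,U \right)} = \left(P + U\right) \left(-2 + U\right) = \left(-2 + U\right) \left(P + U\right)$)
$B{\left(X \right)} = -2 + X \left(4 + X\right)$ ($B{\left(X \right)} = -2 + X \left(X - -4\right) = -2 + X \left(X + 4\right) = -2 + X \left(4 + X\right)$)
$\frac{B{\left(98 \right)}}{H{\left(-47,o{\left(9 \right)} \right)} - -2131} = \frac{-2 + 98^{2} + 4 \cdot 98}{\left(\left(-1\right)^{2} - -94 - -2 - -47\right) - -2131} = \frac{-2 + 9604 + 392}{\left(1 + 94 + 2 + 47\right) + 2131} = \frac{9994}{144 + 2131} = \frac{9994}{2275}$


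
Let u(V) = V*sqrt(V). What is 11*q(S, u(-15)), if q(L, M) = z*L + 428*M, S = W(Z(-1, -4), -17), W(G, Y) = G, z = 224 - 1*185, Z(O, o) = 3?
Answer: 1287 - 70620*I*sqrt(15) ≈ 1287.0 - 2.7351e+5*I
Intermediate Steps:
z = 39 (z = 224 - 185 = 39)
u(V) = V**(3/2)
S = 3
q(L, M) = 39*L + 428*M
11*q(S, u(-15)) = 11*(39*3 + 428*(-15)**(3/2)) = 11*(117 + 428*(-15*I*sqrt(15))) = 11*(117 - 6420*I*sqrt(15)) = 1287 - 70620*I*sqrt(15)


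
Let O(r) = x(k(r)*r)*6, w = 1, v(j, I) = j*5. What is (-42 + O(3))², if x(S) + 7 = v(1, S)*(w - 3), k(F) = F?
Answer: 20736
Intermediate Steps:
v(j, I) = 5*j
x(S) = -17 (x(S) = -7 + (5*1)*(1 - 3) = -7 + 5*(-2) = -7 - 10 = -17)
O(r) = -102 (O(r) = -17*6 = -102)
(-42 + O(3))² = (-42 - 102)² = (-144)² = 20736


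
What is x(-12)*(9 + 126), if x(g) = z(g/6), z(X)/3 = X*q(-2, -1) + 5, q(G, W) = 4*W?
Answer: 5265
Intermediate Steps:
z(X) = 15 - 12*X (z(X) = 3*(X*(4*(-1)) + 5) = 3*(X*(-4) + 5) = 3*(-4*X + 5) = 3*(5 - 4*X) = 15 - 12*X)
x(g) = 15 - 2*g (x(g) = 15 - 12*g/6 = 15 - 2*g)
x(-12)*(9 + 126) = (15 - 2*(-12))*(9 + 126) = (15 + 24)*135 = 39*135 = 5265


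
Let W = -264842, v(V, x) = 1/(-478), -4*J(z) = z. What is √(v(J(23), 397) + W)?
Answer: 3*I*√6723573334/478 ≈ 514.63*I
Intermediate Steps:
J(z) = -z/4
v(V, x) = -1/478
√(v(J(23), 397) + W) = √(-1/478 - 264842) = √(-126594477/478) = 3*I*√6723573334/478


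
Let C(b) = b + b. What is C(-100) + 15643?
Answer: 15443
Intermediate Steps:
C(b) = 2*b
C(-100) + 15643 = 2*(-100) + 15643 = -200 + 15643 = 15443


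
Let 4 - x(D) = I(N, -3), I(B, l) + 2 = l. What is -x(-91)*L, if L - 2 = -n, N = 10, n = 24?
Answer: 198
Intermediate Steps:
L = -22 (L = 2 - 1*24 = 2 - 24 = -22)
I(B, l) = -2 + l
x(D) = 9 (x(D) = 4 - (-2 - 3) = 4 - 1*(-5) = 4 + 5 = 9)
-x(-91)*L = -9*(-22) = -1*(-198) = 198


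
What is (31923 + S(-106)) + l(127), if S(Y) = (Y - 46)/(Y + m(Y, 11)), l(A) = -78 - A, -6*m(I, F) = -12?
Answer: 412353/13 ≈ 31719.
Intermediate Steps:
m(I, F) = 2 (m(I, F) = -⅙*(-12) = 2)
S(Y) = (-46 + Y)/(2 + Y) (S(Y) = (Y - 46)/(Y + 2) = (-46 + Y)/(2 + Y))
(31923 + S(-106)) + l(127) = (31923 + (-46 - 106)/(2 - 106)) + (-78 - 1*127) = (31923 - 152/(-104)) + (-78 - 127) = (31923 - 1/104*(-152)) - 205 = (31923 + 19/13) - 205 = 415018/13 - 205 = 412353/13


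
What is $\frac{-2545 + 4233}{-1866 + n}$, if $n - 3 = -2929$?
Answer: $- \frac{211}{599} \approx -0.35225$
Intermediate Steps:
$n = -2926$ ($n = 3 - 2929 = -2926$)
$\frac{-2545 + 4233}{-1866 + n} = \frac{-2545 + 4233}{-1866 - 2926} = \frac{1688}{-4792} = 1688 \left(- \frac{1}{4792}\right) = - \frac{211}{599}$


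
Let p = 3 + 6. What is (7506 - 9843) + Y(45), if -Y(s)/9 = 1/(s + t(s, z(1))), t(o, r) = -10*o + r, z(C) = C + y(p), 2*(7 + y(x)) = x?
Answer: -633321/271 ≈ -2337.0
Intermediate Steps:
p = 9
y(x) = -7 + x/2
z(C) = -5/2 + C (z(C) = C + (-7 + (1/2)*9) = C + (-7 + 9/2) = C - 5/2 = -5/2 + C)
t(o, r) = r - 10*o
Y(s) = -9/(-3/2 - 9*s) (Y(s) = -9/(s + ((-5/2 + 1) - 10*s)) = -9/(s + (-3/2 - 10*s)) = -9/(-3/2 - 9*s))
(7506 - 9843) + Y(45) = (7506 - 9843) + 6/(1 + 6*45) = -2337 + 6/(1 + 270) = -2337 + 6/271 = -633321/271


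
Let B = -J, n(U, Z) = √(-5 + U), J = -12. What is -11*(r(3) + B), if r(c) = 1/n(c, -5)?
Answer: -132 + 11*I*√2/2 ≈ -132.0 + 7.7782*I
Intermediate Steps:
B = 12 (B = -1*(-12) = 12)
r(c) = (-5 + c)^(-½) (r(c) = 1/(√(-5 + c)) = (-5 + c)^(-½))
-11*(r(3) + B) = -11*((-5 + 3)^(-½) + 12) = -11*((-2)^(-½) + 12) = -11*(-I*√2/2 + 12) = -11*(12 - I*√2/2) = -132 + 11*I*√2/2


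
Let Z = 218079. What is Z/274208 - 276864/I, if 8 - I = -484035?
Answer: 103279755/462468512 ≈ 0.22332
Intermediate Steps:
I = 484043 (I = 8 - 1*(-484035) = 8 + 484035 = 484043)
Z/274208 - 276864/I = 218079/274208 - 276864/484043 = 218079*(1/274208) - 276864*1/484043 = 5319/6688 - 39552/69149 = 103279755/462468512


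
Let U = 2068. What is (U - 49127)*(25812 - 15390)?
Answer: -490448898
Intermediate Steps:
(U - 49127)*(25812 - 15390) = (2068 - 49127)*(25812 - 15390) = -47059*10422 = -490448898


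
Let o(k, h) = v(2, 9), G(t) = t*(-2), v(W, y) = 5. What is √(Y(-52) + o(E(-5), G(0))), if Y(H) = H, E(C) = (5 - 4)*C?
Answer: I*√47 ≈ 6.8557*I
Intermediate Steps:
G(t) = -2*t
E(C) = C (E(C) = 1*C = C)
o(k, h) = 5
√(Y(-52) + o(E(-5), G(0))) = √(-52 + 5) = √(-47) = I*√47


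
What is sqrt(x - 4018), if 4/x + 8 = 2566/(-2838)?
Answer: I*sqrt(1777058710)/665 ≈ 63.391*I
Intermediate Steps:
x = -5676/12635 (x = 4/(-8 + 2566/(-2838)) = 4/(-8 + 2566*(-1/2838)) = 4/(-8 - 1283/1419) = 4/(-12635/1419) = 4*(-1419/12635) = -5676/12635 ≈ -0.44923)
sqrt(x - 4018) = sqrt(-5676/12635 - 4018) = sqrt(-50773106/12635) = I*sqrt(1777058710)/665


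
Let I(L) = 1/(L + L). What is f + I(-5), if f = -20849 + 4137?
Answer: -167121/10 ≈ -16712.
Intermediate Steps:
f = -16712
I(L) = 1/(2*L)
f + I(-5) = -16712 + (½)/(-5) = -16712 + (½)*(-⅕) = -16712 - ⅒ = -167121/10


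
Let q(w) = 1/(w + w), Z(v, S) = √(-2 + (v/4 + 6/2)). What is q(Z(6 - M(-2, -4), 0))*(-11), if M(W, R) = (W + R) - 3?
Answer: -11*√19/19 ≈ -2.5236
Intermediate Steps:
M(W, R) = -3 + R + W (M(W, R) = (R + W) - 3 = -3 + R + W)
Z(v, S) = √(1 + v/4) (Z(v, S) = √(-2 + (v*(¼) + 6*(½))) = √(-2 + (v/4 + 3)) = √(-2 + (3 + v/4)) = √(1 + v/4))
q(w) = 1/(2*w)
q(Z(6 - M(-2, -4), 0))*(-11) = (1/(2*((√(4 + (6 - (-3 - 4 - 2)))/2))))*(-11) = (1/(2*((√(4 + (6 - 1*(-9)))/2))))*(-11) = (1/(2*((√(4 + (6 + 9))/2))))*(-11) = (1/(2*((√(4 + 15)/2))))*(-11) = (1/(2*((√19/2))))*(-11) = ((2*√19/19)/2)*(-11) = (√19/19)*(-11) = -11*√19/19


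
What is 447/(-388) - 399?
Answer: -155259/388 ≈ -400.15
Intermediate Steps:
447/(-388) - 399 = 447*(-1/388) - 399 = -447/388 - 399 = -155259/388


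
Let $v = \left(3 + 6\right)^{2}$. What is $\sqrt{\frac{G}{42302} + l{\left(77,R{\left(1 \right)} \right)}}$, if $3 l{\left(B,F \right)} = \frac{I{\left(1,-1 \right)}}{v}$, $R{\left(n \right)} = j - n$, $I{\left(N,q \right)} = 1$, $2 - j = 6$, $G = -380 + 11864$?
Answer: $\frac{\sqrt{89878446021}}{571077} \approx 0.52497$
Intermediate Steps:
$G = 11484$
$j = -4$ ($j = 2 - 6 = -4$)
$v = 81$ ($v = 9^{2} = 81$)
$R{\left(n \right)} = -4 - n$
$l{\left(B,F \right)} = \frac{1}{243}$ ($l{\left(B,F \right)} = \frac{1 \cdot \frac{1}{81}}{3} = \frac{1}{3} \cdot \frac{1}{81} = \frac{1}{243}$)
$\sqrt{\frac{G}{42302} + l{\left(77,R{\left(1 \right)} \right)}} = \sqrt{\frac{11484}{42302} + \frac{1}{243}} = \sqrt{11484 \cdot \frac{1}{42302} + \frac{1}{243}} = \sqrt{\frac{5742}{21151} + \frac{1}{243}} = \sqrt{\frac{1416457}{5139693}} = \frac{\sqrt{89878446021}}{571077}$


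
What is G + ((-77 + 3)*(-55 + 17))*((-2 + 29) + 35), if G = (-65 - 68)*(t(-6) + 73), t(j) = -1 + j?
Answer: 165566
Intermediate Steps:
G = -8778 (G = (-65 - 68)*((-1 - 6) + 73) = -133*(-7 + 73) = -133*66 = -8778)
G + ((-77 + 3)*(-55 + 17))*((-2 + 29) + 35) = -8778 + ((-77 + 3)*(-55 + 17))*((-2 + 29) + 35) = -8778 + (-74*(-38))*(27 + 35) = -8778 + 2812*62 = -8778 + 174344 = 165566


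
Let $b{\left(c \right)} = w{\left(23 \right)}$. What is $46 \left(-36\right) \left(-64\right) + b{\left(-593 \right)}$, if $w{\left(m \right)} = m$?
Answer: $106007$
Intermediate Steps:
$b{\left(c \right)} = 23$
$46 \left(-36\right) \left(-64\right) + b{\left(-593 \right)} = 46 \left(-36\right) \left(-64\right) + 23 = \left(-1656\right) \left(-64\right) + 23 = 105984 + 23 = 106007$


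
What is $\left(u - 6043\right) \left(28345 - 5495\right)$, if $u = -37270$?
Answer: $-989702050$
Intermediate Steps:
$\left(u - 6043\right) \left(28345 - 5495\right) = \left(-37270 - 6043\right) \left(28345 - 5495\right) = \left(-43313\right) 22850 = -989702050$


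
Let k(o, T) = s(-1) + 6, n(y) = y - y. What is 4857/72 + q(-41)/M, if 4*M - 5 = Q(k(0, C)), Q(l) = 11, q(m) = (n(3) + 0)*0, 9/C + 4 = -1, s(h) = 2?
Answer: 1619/24 ≈ 67.458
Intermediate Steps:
n(y) = 0
C = -9/5 (C = 9/(-4 - 1) = 9/(-5) = 9*(-⅕) = -9/5 ≈ -1.8000)
q(m) = 0 (q(m) = (0 + 0)*0 = 0*0 = 0)
k(o, T) = 8 (k(o, T) = 2 + 6 = 8)
M = 4 (M = 5/4 + (¼)*11 = 5/4 + 11/4 = 4)
4857/72 + q(-41)/M = 4857/72 + 0/4 = 4857*(1/72) + 0*(¼) = 1619/24 + 0 = 1619/24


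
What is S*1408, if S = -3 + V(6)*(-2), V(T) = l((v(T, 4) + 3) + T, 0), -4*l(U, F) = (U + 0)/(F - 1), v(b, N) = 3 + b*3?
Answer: -25344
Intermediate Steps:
v(b, N) = 3 + 3*b
l(U, F) = -U/(4*(-1 + F)) (l(U, F) = -(U + 0)/(4*(F - 1)) = -U/(4*(-1 + F)))
V(T) = 3/2 + T (V(T) = -(((3 + 3*T) + 3) + T)/(-4 + 4*0) = -((6 + 3*T) + T)/(-4 + 0) = -1*(6 + 4*T)/(-4) = -1*(6 + 4*T)*(-1/4) = 3/2 + T)
S = -18 (S = -3 + (3/2 + 6)*(-2) = -3 + (15/2)*(-2) = -3 - 15 = -18)
S*1408 = -18*1408 = -25344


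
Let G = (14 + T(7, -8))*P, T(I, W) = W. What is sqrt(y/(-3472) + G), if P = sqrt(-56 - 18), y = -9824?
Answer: sqrt(133238 + 282534*I*sqrt(74))/217 ≈ 5.2212 + 4.9428*I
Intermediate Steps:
P = I*sqrt(74) (P = sqrt(-74) = I*sqrt(74) ≈ 8.6023*I)
G = 6*I*sqrt(74) (G = (14 - 8)*(I*sqrt(74)) = 6*(I*sqrt(74)) = 6*I*sqrt(74) ≈ 51.614*I)
sqrt(y/(-3472) + G) = sqrt(-9824/(-3472) + 6*I*sqrt(74)) = sqrt(-9824*(-1/3472) + 6*I*sqrt(74)) = sqrt(614/217 + 6*I*sqrt(74))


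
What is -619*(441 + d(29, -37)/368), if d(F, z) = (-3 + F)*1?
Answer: -50236183/184 ≈ -2.7302e+5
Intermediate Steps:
d(F, z) = -3 + F
-619*(441 + d(29, -37)/368) = -619*(441 + (-3 + 29)/368) = -619*(441 + 26*(1/368)) = -619*(441 + 13/184) = -619*81157/184 = -50236183/184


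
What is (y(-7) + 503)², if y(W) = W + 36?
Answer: 283024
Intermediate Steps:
y(W) = 36 + W
(y(-7) + 503)² = ((36 - 7) + 503)² = (29 + 503)² = 532² = 283024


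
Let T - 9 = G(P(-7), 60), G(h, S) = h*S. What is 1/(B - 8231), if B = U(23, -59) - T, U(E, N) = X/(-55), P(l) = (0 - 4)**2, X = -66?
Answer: -5/45994 ≈ -0.00010871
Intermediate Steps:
P(l) = 16 (P(l) = (-4)**2 = 16)
G(h, S) = S*h
T = 969 (T = 9 + 60*16 = 9 + 960 = 969)
U(E, N) = 6/5 (U(E, N) = -66/(-55) = -66*(-1/55) = 6/5)
B = -4839/5 (B = 6/5 - 1*969 = 6/5 - 969 = -4839/5 ≈ -967.80)
1/(B - 8231) = 1/(-4839/5 - 8231) = 1/(-45994/5) = -5/45994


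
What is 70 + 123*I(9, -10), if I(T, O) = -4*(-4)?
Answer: 2038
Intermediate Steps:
I(T, O) = 16
70 + 123*I(9, -10) = 70 + 123*16 = 70 + 1968 = 2038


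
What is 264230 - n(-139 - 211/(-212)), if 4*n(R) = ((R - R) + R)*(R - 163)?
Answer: 45635235539/179776 ≈ 2.5385e+5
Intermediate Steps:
n(R) = R*(-163 + R)/4 (n(R) = (((R - R) + R)*(R - 163))/4 = ((0 + R)*(-163 + R))/4 = (R*(-163 + R))/4 = R*(-163 + R)/4)
264230 - n(-139 - 211/(-212)) = 264230 - (-139 - 211/(-212))*(-163 + (-139 - 211/(-212)))/4 = 264230 - (-139 - 211*(-1/212))*(-163 + (-139 - 211*(-1/212)))/4 = 264230 - (-139 + 211/212)*(-163 + (-139 + 211/212))/4 = 264230 - (-29257)*(-163 - 29257/212)/(4*212) = 264230 - (-29257)*(-63813)/(4*212*212) = 264230 - 1*1866976941/179776 = 264230 - 1866976941/179776 = 45635235539/179776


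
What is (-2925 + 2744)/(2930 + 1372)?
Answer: -181/4302 ≈ -0.042073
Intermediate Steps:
(-2925 + 2744)/(2930 + 1372) = -181/4302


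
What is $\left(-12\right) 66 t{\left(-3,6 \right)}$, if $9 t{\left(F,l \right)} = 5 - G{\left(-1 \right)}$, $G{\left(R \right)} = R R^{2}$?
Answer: $-528$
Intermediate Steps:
$G{\left(R \right)} = R^{3}$
$t{\left(F,l \right)} = \frac{2}{3}$ ($t{\left(F,l \right)} = \frac{5 - \left(-1\right)^{3}}{9} = \frac{5 - -1}{9} = \frac{5 + 1}{9} = \frac{1}{9} \cdot 6 = \frac{2}{3}$)
$\left(-12\right) 66 t{\left(-3,6 \right)} = \left(-12\right) 66 \cdot \frac{2}{3} = \left(-792\right) \frac{2}{3} = -528$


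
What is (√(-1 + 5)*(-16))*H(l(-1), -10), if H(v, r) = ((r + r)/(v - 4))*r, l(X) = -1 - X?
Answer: 1600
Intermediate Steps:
H(v, r) = 2*r²/(-4 + v) (H(v, r) = ((2*r)/(-4 + v))*r = (2*r/(-4 + v))*r = 2*r²/(-4 + v))
(√(-1 + 5)*(-16))*H(l(-1), -10) = (√(-1 + 5)*(-16))*(2*(-10)²/(-4 + (-1 - 1*(-1)))) = (√4*(-16))*(2*100/(-4 + (-1 + 1))) = (2*(-16))*(2*100/(-4 + 0)) = -64*100/(-4) = -64*100*(-1)/4 = -32*(-50) = 1600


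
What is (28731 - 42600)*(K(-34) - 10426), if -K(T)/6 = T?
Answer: 141768918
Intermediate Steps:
K(T) = -6*T
(28731 - 42600)*(K(-34) - 10426) = (28731 - 42600)*(-6*(-34) - 10426) = -13869*(204 - 10426) = -13869*(-10222) = 141768918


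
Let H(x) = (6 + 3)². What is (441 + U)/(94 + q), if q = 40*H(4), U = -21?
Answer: 210/1667 ≈ 0.12597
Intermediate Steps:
H(x) = 81 (H(x) = 9² = 81)
q = 3240 (q = 40*81 = 3240)
(441 + U)/(94 + q) = (441 - 21)/(94 + 3240) = 420/3334 = 420*(1/3334) = 210/1667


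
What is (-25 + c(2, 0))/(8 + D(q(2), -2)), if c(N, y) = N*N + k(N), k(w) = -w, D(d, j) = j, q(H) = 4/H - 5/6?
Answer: -23/6 ≈ -3.8333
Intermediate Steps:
q(H) = -⅚ + 4/H (q(H) = 4/H - 5*⅙ = 4/H - ⅚ = -⅚ + 4/H)
c(N, y) = N² - N (c(N, y) = N*N - N = N² - N)
(-25 + c(2, 0))/(8 + D(q(2), -2)) = (-25 + 2*(-1 + 2))/(8 - 2) = (-25 + 2*1)/6 = (-25 + 2)/6 = (⅙)*(-23) = -23/6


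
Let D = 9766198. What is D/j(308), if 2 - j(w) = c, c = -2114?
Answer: 4883099/1058 ≈ 4615.4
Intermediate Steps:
j(w) = 2116 (j(w) = 2 - 1*(-2114) = 2 + 2114 = 2116)
D/j(308) = 9766198/2116 = 9766198*(1/2116) = 4883099/1058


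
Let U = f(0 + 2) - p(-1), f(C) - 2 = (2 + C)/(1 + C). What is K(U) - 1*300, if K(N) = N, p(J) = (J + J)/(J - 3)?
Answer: -1783/6 ≈ -297.17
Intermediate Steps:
p(J) = 2*J/(-3 + J) (p(J) = (2*J)/(-3 + J) = 2*J/(-3 + J))
f(C) = 2 + (2 + C)/(1 + C)
U = 17/6 (U = (4 + 3*(0 + 2))/(1 + (0 + 2)) - 2*(-1)/(-3 - 1) = (4 + 3*2)/(1 + 2) - 2*(-1)/(-4) = (4 + 6)/3 - 2*(-1)*(-1)/4 = (⅓)*10 - 1*½ = 10/3 - ½ = 17/6 ≈ 2.8333)
K(U) - 1*300 = 17/6 - 1*300 = 17/6 - 300 = -1783/6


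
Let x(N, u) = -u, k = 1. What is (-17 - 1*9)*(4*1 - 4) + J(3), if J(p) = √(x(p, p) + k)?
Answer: I*√2 ≈ 1.4142*I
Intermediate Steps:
J(p) = √(1 - p) (J(p) = √(-p + 1) = √(1 - p))
(-17 - 1*9)*(4*1 - 4) + J(3) = (-17 - 1*9)*(4*1 - 4) + √(1 - 1*3) = (-17 - 9)*(4 - 4) + √(1 - 3) = -26*0 + √(-2) = 0 + I*√2 = I*√2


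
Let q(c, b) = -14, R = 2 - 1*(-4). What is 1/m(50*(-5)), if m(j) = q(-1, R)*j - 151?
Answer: 1/3349 ≈ 0.00029860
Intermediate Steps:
R = 6 (R = 2 + 4 = 6)
m(j) = -151 - 14*j (m(j) = -14*j - 151 = -151 - 14*j)
1/m(50*(-5)) = 1/(-151 - 700*(-5)) = 1/(-151 - 14*(-250)) = 1/(-151 + 3500) = 1/3349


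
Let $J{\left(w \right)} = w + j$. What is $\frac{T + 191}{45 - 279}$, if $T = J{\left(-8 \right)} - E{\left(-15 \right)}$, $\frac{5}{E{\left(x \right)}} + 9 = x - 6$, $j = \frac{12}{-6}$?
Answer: $- \frac{1087}{1404} \approx -0.77422$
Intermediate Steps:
$j = -2$ ($j = 12 \left(- \frac{1}{6}\right) = -2$)
$E{\left(x \right)} = \frac{5}{-15 + x}$ ($E{\left(x \right)} = \frac{5}{-9 + \left(x - 6\right)} = \frac{5}{-9 + \left(-6 + x\right)} = \frac{5}{-15 + x}$)
$J{\left(w \right)} = -2 + w$ ($J{\left(w \right)} = w - 2 = -2 + w$)
$T = - \frac{59}{6}$ ($T = \left(-2 - 8\right) - \frac{5}{-15 - 15} = -10 - \frac{5}{-30} = -10 - 5 \left(- \frac{1}{30}\right) = -10 - - \frac{1}{6} = -10 + \frac{1}{6} = - \frac{59}{6} \approx -9.8333$)
$\frac{T + 191}{45 - 279} = \frac{- \frac{59}{6} + 191}{45 - 279} = \frac{1087}{6 \left(-234\right)} = \frac{1087}{6} \left(- \frac{1}{234}\right) = - \frac{1087}{1404}$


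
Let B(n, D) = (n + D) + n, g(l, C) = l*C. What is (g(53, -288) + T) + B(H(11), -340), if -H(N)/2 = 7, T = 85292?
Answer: 69660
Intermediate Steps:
g(l, C) = C*l
H(N) = -14 (H(N) = -2*7 = -14)
B(n, D) = D + 2*n (B(n, D) = (D + n) + n = D + 2*n)
(g(53, -288) + T) + B(H(11), -340) = (-288*53 + 85292) + (-340 + 2*(-14)) = (-15264 + 85292) + (-340 - 28) = 70028 - 368 = 69660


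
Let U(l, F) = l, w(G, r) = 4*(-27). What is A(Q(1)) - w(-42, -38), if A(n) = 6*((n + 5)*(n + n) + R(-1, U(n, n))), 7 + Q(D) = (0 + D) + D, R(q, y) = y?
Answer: 78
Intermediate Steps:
w(G, r) = -108
Q(D) = -7 + 2*D (Q(D) = -7 + ((0 + D) + D) = -7 + (D + D) = -7 + 2*D)
A(n) = 6*n + 12*n*(5 + n) (A(n) = 6*((n + 5)*(n + n) + n) = 6*((5 + n)*(2*n) + n) = 6*(2*n*(5 + n) + n) = 6*(n + 2*n*(5 + n)) = 6*n + 12*n*(5 + n))
A(Q(1)) - w(-42, -38) = 6*(-7 + 2*1)*(11 + 2*(-7 + 2*1)) - 1*(-108) = 6*(-7 + 2)*(11 + 2*(-7 + 2)) + 108 = 6*(-5)*(11 + 2*(-5)) + 108 = 6*(-5)*(11 - 10) + 108 = 6*(-5)*1 + 108 = -30 + 108 = 78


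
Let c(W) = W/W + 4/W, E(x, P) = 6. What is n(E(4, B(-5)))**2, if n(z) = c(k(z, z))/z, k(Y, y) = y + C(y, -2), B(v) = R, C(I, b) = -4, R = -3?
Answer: 1/4 ≈ 0.25000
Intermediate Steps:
B(v) = -3
k(Y, y) = -4 + y (k(Y, y) = y - 4 = -4 + y)
c(W) = 1 + 4/W
n(z) = 1/(-4 + z) (n(z) = ((4 + (-4 + z))/(-4 + z))/z = (z/(-4 + z))/z = 1/(-4 + z))
n(E(4, B(-5)))**2 = (1/(-4 + 6))**2 = (1/2)**2 = 1/4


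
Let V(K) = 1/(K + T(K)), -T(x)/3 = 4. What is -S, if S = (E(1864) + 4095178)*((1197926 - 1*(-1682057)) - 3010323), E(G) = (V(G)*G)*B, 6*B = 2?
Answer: 741400340960720/1389 ≈ 5.3377e+11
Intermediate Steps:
B = ⅓ (B = (⅙)*2 = ⅓ ≈ 0.33333)
T(x) = -12 (T(x) = -3*4 = -12)
V(K) = 1/(-12 + K) (V(K) = 1/(K - 12) = 1/(-12 + K))
E(G) = G/(3*(-12 + G)) (E(G) = (G/(-12 + G))*(⅓) = G/(3*(-12 + G)))
S = -741400340960720/1389 (S = ((⅓)*1864/(-12 + 1864) + 4095178)*((1197926 - 1*(-1682057)) - 3010323) = ((⅓)*1864/1852 + 4095178)*((1197926 + 1682057) - 3010323) = ((⅓)*1864*(1/1852) + 4095178)*(2879983 - 3010323) = (466/1389 + 4095178)*(-130340) = (5688202708/1389)*(-130340) = -741400340960720/1389 ≈ -5.3377e+11)
-S = -1*(-741400340960720/1389) = 741400340960720/1389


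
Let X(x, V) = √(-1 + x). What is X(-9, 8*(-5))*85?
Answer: 85*I*√10 ≈ 268.79*I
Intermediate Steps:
X(-9, 8*(-5))*85 = √(-1 - 9)*85 = √(-10)*85 = (I*√10)*85 = 85*I*√10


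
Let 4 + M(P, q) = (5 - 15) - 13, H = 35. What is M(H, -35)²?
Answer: 729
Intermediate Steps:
M(P, q) = -27 (M(P, q) = -4 + ((5 - 15) - 13) = -4 + (-10 - 13) = -4 - 23 = -27)
M(H, -35)² = (-27)² = 729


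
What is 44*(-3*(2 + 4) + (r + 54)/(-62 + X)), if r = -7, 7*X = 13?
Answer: -347908/421 ≈ -826.38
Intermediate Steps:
X = 13/7 (X = (⅐)*13 = 13/7 ≈ 1.8571)
44*(-3*(2 + 4) + (r + 54)/(-62 + X)) = 44*(-3*(2 + 4) + (-7 + 54)/(-62 + 13/7)) = 44*(-3*6 + 47/(-421/7)) = 44*(-18 + 47*(-7/421)) = 44*(-18 - 329/421) = 44*(-7907/421) = -347908/421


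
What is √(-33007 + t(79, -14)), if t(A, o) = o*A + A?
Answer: I*√34034 ≈ 184.48*I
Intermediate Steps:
t(A, o) = A + A*o (t(A, o) = A*o + A = A + A*o)
√(-33007 + t(79, -14)) = √(-33007 + 79*(1 - 14)) = √(-33007 + 79*(-13)) = √(-33007 - 1027) = √(-34034) = I*√34034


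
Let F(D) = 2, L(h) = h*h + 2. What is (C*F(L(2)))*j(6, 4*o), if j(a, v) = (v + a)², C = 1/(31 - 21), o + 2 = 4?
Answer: 196/5 ≈ 39.200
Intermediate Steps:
o = 2 (o = -2 + 4 = 2)
L(h) = 2 + h² (L(h) = h² + 2 = 2 + h²)
C = ⅒ (C = 1/10 = ⅒ ≈ 0.10000)
j(a, v) = (a + v)²
(C*F(L(2)))*j(6, 4*o) = ((⅒)*2)*(6 + 4*2)² = (6 + 8)²/5 = (⅕)*14² = (⅕)*196 = 196/5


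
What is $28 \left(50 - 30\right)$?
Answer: $560$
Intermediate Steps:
$28 \left(50 - 30\right) = 28 \cdot 20 = 560$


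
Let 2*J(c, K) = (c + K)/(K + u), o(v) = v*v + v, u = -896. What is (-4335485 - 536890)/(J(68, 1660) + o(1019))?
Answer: -310207875/66173932 ≈ -4.6878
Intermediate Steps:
o(v) = v + v² (o(v) = v² + v = v + v²)
J(c, K) = (K + c)/(2*(-896 + K)) (J(c, K) = ((c + K)/(K - 896))/2 = ((K + c)/(-896 + K))/2 = (K + c)/(2*(-896 + K)))
(-4335485 - 536890)/(J(68, 1660) + o(1019)) = (-4335485 - 536890)/((1660 + 68)/(2*(-896 + 1660)) + 1019*(1 + 1019)) = -4872375/((½)*1728/764 + 1019*1020) = -4872375/((½)*(1/764)*1728 + 1039380) = -4872375/(216/191 + 1039380) = -4872375/198521796/191 = -4872375*191/198521796 = -310207875/66173932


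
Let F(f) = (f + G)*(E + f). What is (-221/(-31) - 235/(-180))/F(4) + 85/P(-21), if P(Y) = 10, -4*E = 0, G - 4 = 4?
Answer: 464741/53568 ≈ 8.6757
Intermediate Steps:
G = 8 (G = 4 + 4 = 8)
E = 0 (E = -¼*0 = 0)
F(f) = f*(8 + f) (F(f) = (f + 8)*(0 + f) = (8 + f)*f = f*(8 + f))
(-221/(-31) - 235/(-180))/F(4) + 85/P(-21) = (-221/(-31) - 235/(-180))/((4*(8 + 4))) + 85/10 = (-221*(-1/31) - 235*(-1/180))/((4*12)) + 85*(⅒) = (221/31 + 47/36)/48 + 17/2 = (9413/1116)*(1/48) + 17/2 = 9413/53568 + 17/2 = 464741/53568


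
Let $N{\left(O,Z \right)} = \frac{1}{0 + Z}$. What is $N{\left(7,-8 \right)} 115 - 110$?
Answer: $- \frac{995}{8} \approx -124.38$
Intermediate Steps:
$N{\left(O,Z \right)} = \frac{1}{Z}$
$N{\left(7,-8 \right)} 115 - 110 = \frac{1}{-8} \cdot 115 - 110 = \left(- \frac{1}{8}\right) 115 - 110 = - \frac{115}{8} - 110 = - \frac{995}{8}$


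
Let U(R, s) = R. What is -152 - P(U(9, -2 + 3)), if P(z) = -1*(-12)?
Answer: -164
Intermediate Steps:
P(z) = 12
-152 - P(U(9, -2 + 3)) = -152 - 1*12 = -152 - 12 = -164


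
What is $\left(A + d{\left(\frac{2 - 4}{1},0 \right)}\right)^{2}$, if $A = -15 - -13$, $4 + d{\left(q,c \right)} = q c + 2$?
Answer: $16$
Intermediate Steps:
$d{\left(q,c \right)} = -2 + c q$ ($d{\left(q,c \right)} = -4 + \left(q c + 2\right) = -4 + \left(c q + 2\right) = -4 + \left(2 + c q\right) = -2 + c q$)
$A = -2$ ($A = -15 + 13 = -2$)
$\left(A + d{\left(\frac{2 - 4}{1},0 \right)}\right)^{2} = \left(-2 - \left(2 + 0 \frac{2 - 4}{1}\right)\right)^{2} = \left(-2 - \left(2 + 0 \left(\left(-2\right) 1\right)\right)\right)^{2} = \left(-2 + \left(-2 + 0 \left(-2\right)\right)\right)^{2} = \left(-2 + \left(-2 + 0\right)\right)^{2} = \left(-2 - 2\right)^{2} = \left(-4\right)^{2} = 16$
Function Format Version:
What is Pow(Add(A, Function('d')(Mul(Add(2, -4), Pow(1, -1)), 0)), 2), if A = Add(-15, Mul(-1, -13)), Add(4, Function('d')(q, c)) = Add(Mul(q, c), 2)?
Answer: 16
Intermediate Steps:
Function('d')(q, c) = Add(-2, Mul(c, q)) (Function('d')(q, c) = Add(-4, Add(Mul(q, c), 2)) = Add(-4, Add(Mul(c, q), 2)) = Add(-4, Add(2, Mul(c, q))) = Add(-2, Mul(c, q)))
A = -2 (A = Add(-15, 13) = -2)
Pow(Add(A, Function('d')(Mul(Add(2, -4), Pow(1, -1)), 0)), 2) = Pow(Add(-2, Add(-2, Mul(0, Mul(Add(2, -4), Pow(1, -1))))), 2) = Pow(Add(-2, Add(-2, Mul(0, Mul(-2, 1)))), 2) = Pow(Add(-2, Add(-2, Mul(0, -2))), 2) = Pow(Add(-2, Add(-2, 0)), 2) = Pow(Add(-2, -2), 2) = Pow(-4, 2) = 16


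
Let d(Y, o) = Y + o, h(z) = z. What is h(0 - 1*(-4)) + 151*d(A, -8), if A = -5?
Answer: -1959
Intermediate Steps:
h(0 - 1*(-4)) + 151*d(A, -8) = (0 - 1*(-4)) + 151*(-5 - 8) = (0 + 4) + 151*(-13) = 4 - 1963 = -1959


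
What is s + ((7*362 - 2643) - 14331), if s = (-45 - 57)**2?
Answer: -4036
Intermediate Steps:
s = 10404 (s = (-102)**2 = 10404)
s + ((7*362 - 2643) - 14331) = 10404 + ((7*362 - 2643) - 14331) = 10404 + ((2534 - 2643) - 14331) = 10404 + (-109 - 14331) = 10404 - 14440 = -4036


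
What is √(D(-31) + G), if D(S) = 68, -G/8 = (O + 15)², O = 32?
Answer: 6*I*√489 ≈ 132.68*I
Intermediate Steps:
G = -17672 (G = -8*(32 + 15)² = -8*47² = -8*2209 = -17672)
√(D(-31) + G) = √(68 - 17672) = √(-17604) = 6*I*√489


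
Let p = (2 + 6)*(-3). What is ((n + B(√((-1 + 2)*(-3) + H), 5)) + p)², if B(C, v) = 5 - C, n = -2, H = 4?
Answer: 484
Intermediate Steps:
p = -24 (p = 8*(-3) = -24)
((n + B(√((-1 + 2)*(-3) + H), 5)) + p)² = ((-2 + (5 - √((-1 + 2)*(-3) + 4))) - 24)² = ((-2 + (5 - √(1*(-3) + 4))) - 24)² = ((-2 + (5 - √(-3 + 4))) - 24)² = ((-2 + (5 - √1)) - 24)² = ((-2 + (5 - 1*1)) - 24)² = ((-2 + (5 - 1)) - 24)² = ((-2 + 4) - 24)² = (2 - 24)² = (-22)² = 484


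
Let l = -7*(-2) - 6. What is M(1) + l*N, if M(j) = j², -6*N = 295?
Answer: -1177/3 ≈ -392.33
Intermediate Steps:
N = -295/6 (N = -⅙*295 = -295/6 ≈ -49.167)
l = 8 (l = 14 - 6 = 8)
M(1) + l*N = 1² + 8*(-295/6) = 1 - 1180/3 = -1177/3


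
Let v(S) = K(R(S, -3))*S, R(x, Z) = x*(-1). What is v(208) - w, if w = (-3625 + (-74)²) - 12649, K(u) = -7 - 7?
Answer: 7886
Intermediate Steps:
R(x, Z) = -x
K(u) = -14
v(S) = -14*S
w = -10798 (w = (-3625 + 5476) - 12649 = 1851 - 12649 = -10798)
v(208) - w = -14*208 - 1*(-10798) = -2912 + 10798 = 7886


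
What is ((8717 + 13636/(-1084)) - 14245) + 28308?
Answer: 6169971/271 ≈ 22767.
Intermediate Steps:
((8717 + 13636/(-1084)) - 14245) + 28308 = ((8717 + 13636*(-1/1084)) - 14245) + 28308 = ((8717 - 3409/271) - 14245) + 28308 = (2358898/271 - 14245) + 28308 = -1501497/271 + 28308 = 6169971/271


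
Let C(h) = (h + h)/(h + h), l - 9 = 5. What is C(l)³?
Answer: 1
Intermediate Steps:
l = 14 (l = 9 + 5 = 14)
C(h) = 1 (C(h) = (2*h)/((2*h)) = (2*h)*(1/(2*h)) = 1)
C(l)³ = 1³ = 1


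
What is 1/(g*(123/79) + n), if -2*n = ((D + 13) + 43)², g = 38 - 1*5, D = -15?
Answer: -158/124681 ≈ -0.0012672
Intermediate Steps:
g = 33 (g = 38 - 5 = 33)
n = -1681/2 (n = -((-15 + 13) + 43)²/2 = -(-2 + 43)²/2 = -½*41² = -½*1681 = -1681/2 ≈ -840.50)
1/(g*(123/79) + n) = 1/(33*(123/79) - 1681/2) = 1/(4059/79 - 1681/2) = 1/(-124681/158) = -158/124681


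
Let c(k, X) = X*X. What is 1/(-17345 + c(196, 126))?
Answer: -1/1469 ≈ -0.00068074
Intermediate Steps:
c(k, X) = X**2
1/(-17345 + c(196, 126)) = 1/(-17345 + 126**2) = 1/(-17345 + 15876) = 1/(-1469) = -1/1469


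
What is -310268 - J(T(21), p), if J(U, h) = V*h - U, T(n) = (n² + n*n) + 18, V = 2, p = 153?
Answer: -309674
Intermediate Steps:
T(n) = 18 + 2*n² (T(n) = (n² + n²) + 18 = 2*n² + 18 = 18 + 2*n²)
J(U, h) = -U + 2*h (J(U, h) = 2*h - U = -U + 2*h)
-310268 - J(T(21), p) = -310268 - (-(18 + 2*21²) + 2*153) = -310268 - (-(18 + 2*441) + 306) = -310268 - (-(18 + 882) + 306) = -310268 - (-1*900 + 306) = -310268 - (-900 + 306) = -310268 - 1*(-594) = -310268 + 594 = -309674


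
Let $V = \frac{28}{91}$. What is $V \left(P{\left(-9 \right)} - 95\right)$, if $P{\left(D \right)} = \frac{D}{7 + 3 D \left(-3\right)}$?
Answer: $- \frac{8369}{286} \approx -29.262$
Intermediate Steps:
$V = \frac{4}{13}$ ($V = 28 \cdot \frac{1}{91} = \frac{4}{13} \approx 0.30769$)
$P{\left(D \right)} = \frac{D}{7 - 9 D}$
$V \left(P{\left(-9 \right)} - 95\right) = \frac{4 \left(\left(-1\right) \left(-9\right) \frac{1}{-7 + 9 \left(-9\right)} - 95\right)}{13} = \frac{4 \left(\left(-1\right) \left(-9\right) \frac{1}{-7 - 81} - 95\right)}{13} = \frac{4 \left(\left(-1\right) \left(-9\right) \frac{1}{-88} - 95\right)}{13} = \frac{4 \left(\left(-1\right) \left(-9\right) \left(- \frac{1}{88}\right) - 95\right)}{13} = \frac{4 \left(- \frac{9}{88} - 95\right)}{13} = \frac{4}{13} \left(- \frac{8369}{88}\right) = - \frac{8369}{286}$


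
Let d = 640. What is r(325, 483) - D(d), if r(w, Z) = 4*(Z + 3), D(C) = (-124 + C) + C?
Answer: 788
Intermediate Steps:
D(C) = -124 + 2*C
r(w, Z) = 12 + 4*Z (r(w, Z) = 4*(3 + Z) = 12 + 4*Z)
r(325, 483) - D(d) = (12 + 4*483) - (-124 + 2*640) = (12 + 1932) - (-124 + 1280) = 1944 - 1*1156 = 1944 - 1156 = 788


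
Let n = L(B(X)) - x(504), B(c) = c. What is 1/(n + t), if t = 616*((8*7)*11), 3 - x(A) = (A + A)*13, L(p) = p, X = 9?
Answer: 1/392566 ≈ 2.5473e-6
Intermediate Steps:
x(A) = 3 - 26*A (x(A) = 3 - (A + A)*13 = 3 - 2*A*13 = 3 - 26*A)
t = 379456 (t = 616*(56*11) = 616*616 = 379456)
n = 13110 (n = 9 - (3 - 26*504) = 9 - (3 - 13104) = 9 - 1*(-13101) = 9 + 13101 = 13110)
1/(n + t) = 1/(13110 + 379456) = 1/392566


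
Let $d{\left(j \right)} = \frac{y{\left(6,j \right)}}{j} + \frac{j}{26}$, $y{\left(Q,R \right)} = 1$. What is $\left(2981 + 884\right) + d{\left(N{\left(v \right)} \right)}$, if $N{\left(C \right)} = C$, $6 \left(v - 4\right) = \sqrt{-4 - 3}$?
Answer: $\frac{- 14472065 i + 602988 \sqrt{7}}{156 \left(\sqrt{7} - 24 i\right)} \approx 3865.4 - 0.010269 i$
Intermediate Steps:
$v = 4 + \frac{i \sqrt{7}}{6}$ ($v = 4 + \frac{\sqrt{-4 - 3}}{6} = 4 + \frac{\sqrt{-7}}{6} = 4 + \frac{i \sqrt{7}}{6} \approx 4.0 + 0.44096 i$)
$d{\left(j \right)} = \frac{1}{j} + \frac{j}{26}$ ($d{\left(j \right)} = 1 \frac{1}{j} + \frac{j}{26} = \frac{1}{j} + j \frac{1}{26} = \frac{1}{j} + \frac{j}{26}$)
$\left(2981 + 884\right) + d{\left(N{\left(v \right)} \right)} = \left(2981 + 884\right) + \left(\frac{1}{4 + \frac{i \sqrt{7}}{6}} + \frac{4 + \frac{i \sqrt{7}}{6}}{26}\right) = 3865 + \left(\frac{1}{4 + \frac{i \sqrt{7}}{6}} + \left(\frac{2}{13} + \frac{i \sqrt{7}}{156}\right)\right) = 3865 + \left(\frac{2}{13} + \frac{1}{4 + \frac{i \sqrt{7}}{6}} + \frac{i \sqrt{7}}{156}\right) = \frac{50247}{13} + \frac{1}{4 + \frac{i \sqrt{7}}{6}} + \frac{i \sqrt{7}}{156}$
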